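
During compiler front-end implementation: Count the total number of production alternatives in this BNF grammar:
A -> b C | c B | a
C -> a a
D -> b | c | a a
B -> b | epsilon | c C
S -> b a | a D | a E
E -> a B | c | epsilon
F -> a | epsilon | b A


Counting alternatives per rule:
  A: 3 alternative(s)
  C: 1 alternative(s)
  D: 3 alternative(s)
  B: 3 alternative(s)
  S: 3 alternative(s)
  E: 3 alternative(s)
  F: 3 alternative(s)
Sum: 3 + 1 + 3 + 3 + 3 + 3 + 3 = 19

19


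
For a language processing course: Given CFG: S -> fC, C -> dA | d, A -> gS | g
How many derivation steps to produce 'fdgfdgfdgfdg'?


Grammar: S -> fC, C -> dA | d, A -> gS | g
Deriving 'fdgfdgfdgfdg':
Step 1: S -> fC => fC
Step 2: C -> dA => fdA
Step 3: A -> gS => fdgS
Step 4: S -> fC => fdgfC
Step 5: C -> dA => fdgfdA
Step 6: A -> gS => fdgfdgS
Step 7: S -> fC => fdgfdgfC
Step 8: C -> dA => fdgfdgfdA
Step 9: A -> gS => fdgfdgfdgS
Step 10: S -> fC => fdgfdgfdgfC
Step 11: C -> dA => fdgfdgfdgfdA
Step 12: A -> g => fdgfdgfdgfdg
Total derivation steps: 12

12


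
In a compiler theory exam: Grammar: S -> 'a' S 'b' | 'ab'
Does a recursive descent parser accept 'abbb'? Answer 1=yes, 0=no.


Grammar accepts strings of the form a^n b^n (n >= 1)
Word: 'abbb'
Counting: 1 a's and 3 b's
Check: 1 == 3? No
Mismatch: a-count != b-count
Rejected

0


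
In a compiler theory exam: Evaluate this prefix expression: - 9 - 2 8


Parsing prefix expression: - 9 - 2 8
Step 1: Innermost operation '- 2 8'
  2 - 8 = -6
Step 2: Outer operation '- 9 [-6]'
  9 - -6 = 15

15


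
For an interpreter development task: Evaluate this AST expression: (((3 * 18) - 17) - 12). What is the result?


Expression: (((3 * 18) - 17) - 12)
Evaluating step by step:
  3 * 18 = 54
  54 - 17 = 37
  37 - 12 = 25
Result: 25

25


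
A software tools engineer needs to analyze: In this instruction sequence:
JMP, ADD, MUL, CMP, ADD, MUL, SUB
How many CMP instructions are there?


Scanning instruction sequence for CMP:
  Position 1: JMP
  Position 2: ADD
  Position 3: MUL
  Position 4: CMP <- MATCH
  Position 5: ADD
  Position 6: MUL
  Position 7: SUB
Matches at positions: [4]
Total CMP count: 1

1


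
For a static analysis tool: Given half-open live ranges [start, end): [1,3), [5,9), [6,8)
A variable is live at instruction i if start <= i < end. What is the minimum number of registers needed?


Live ranges:
  Var0: [1, 3)
  Var1: [5, 9)
  Var2: [6, 8)
Sweep-line events (position, delta, active):
  pos=1 start -> active=1
  pos=3 end -> active=0
  pos=5 start -> active=1
  pos=6 start -> active=2
  pos=8 end -> active=1
  pos=9 end -> active=0
Maximum simultaneous active: 2
Minimum registers needed: 2

2


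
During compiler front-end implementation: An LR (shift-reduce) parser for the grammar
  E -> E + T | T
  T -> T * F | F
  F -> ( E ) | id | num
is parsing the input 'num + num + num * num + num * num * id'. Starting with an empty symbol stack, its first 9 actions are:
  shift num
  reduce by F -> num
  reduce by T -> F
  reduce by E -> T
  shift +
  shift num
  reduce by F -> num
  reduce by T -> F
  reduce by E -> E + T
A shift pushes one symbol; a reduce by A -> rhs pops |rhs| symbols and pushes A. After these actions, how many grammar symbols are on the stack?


Tracking the symbol stack through each action:
  Action 1: shift 'num' : push -> stack = [num] (size 1)
  Action 2: reduce by F -> num : pop 1, push F -> stack = [F] (size 1)
  Action 3: reduce by T -> F : pop 1, push T -> stack = [T] (size 1)
  Action 4: reduce by E -> T : pop 1, push E -> stack = [E] (size 1)
  Action 5: shift '+' : push -> stack = [E, +] (size 2)
  Action 6: shift 'num' : push -> stack = [E, +, num] (size 3)
  Action 7: reduce by F -> num : pop 1, push F -> stack = [E, +, F] (size 3)
  Action 8: reduce by T -> F : pop 1, push T -> stack = [E, +, T] (size 3)
  Action 9: reduce by E -> E + T : pop 3, push E -> stack = [E] (size 1)
Final stack size: 1

1


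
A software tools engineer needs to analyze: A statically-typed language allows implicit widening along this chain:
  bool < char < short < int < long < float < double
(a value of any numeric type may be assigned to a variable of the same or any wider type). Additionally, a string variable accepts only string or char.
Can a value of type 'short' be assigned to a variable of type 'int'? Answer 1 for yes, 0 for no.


Target variable type: int
Source value type: short
Numeric ranks: short=2, int=3
Widening allowed iff rank(source) <= rank(target): 2 <= 3? Yes
Result: 1

1


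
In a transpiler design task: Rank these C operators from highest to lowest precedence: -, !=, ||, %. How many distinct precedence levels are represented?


Looking up precedence for each operator:
  - -> precedence 5
  != -> precedence 3
  || -> precedence 1
  % -> precedence 6
Sorted highest to lowest: %, -, !=, ||
Distinct precedence values: [6, 5, 3, 1]
Number of distinct levels: 4

4


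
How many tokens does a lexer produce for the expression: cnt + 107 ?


Scanning 'cnt + 107'
Token 1: 'cnt' -> identifier
Token 2: '+' -> operator
Token 3: '107' -> integer_literal
Total tokens: 3

3


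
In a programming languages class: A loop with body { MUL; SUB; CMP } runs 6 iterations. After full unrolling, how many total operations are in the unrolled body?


Loop body operations: MUL, SUB, CMP (3 ops per iteration)
Unrolling 6 iterations:
  Iteration 1: MUL, SUB, CMP (3 ops)
  Iteration 2: MUL, SUB, CMP (3 ops)
  Iteration 3: MUL, SUB, CMP (3 ops)
  Iteration 4: MUL, SUB, CMP (3 ops)
  Iteration 5: MUL, SUB, CMP (3 ops)
  Iteration 6: MUL, SUB, CMP (3 ops)
Total: 6 iterations * 3 ops/iter = 18 operations

18


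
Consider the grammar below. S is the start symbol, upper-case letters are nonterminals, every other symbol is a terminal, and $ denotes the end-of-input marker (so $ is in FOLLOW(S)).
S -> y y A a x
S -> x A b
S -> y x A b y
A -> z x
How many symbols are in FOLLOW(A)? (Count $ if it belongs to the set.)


S is the start symbol and does not occur in any rule body, so FOLLOW(S) = {$}.
Examining every occurrence of A in a rule body:
  S -> y y A a x : A is followed by terminal 'a' -> add 'a'
  S -> x A b : A is followed by terminal 'b' -> add 'b'
  S -> y x A b y : A is followed by terminal 'b' -> add 'b' (already in the set)
  A -> z x : A does not occur in the body -> contributes nothing
FOLLOW(A) = {a, b}
Count: 2

2


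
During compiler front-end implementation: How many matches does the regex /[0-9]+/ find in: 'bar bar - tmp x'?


Pattern: /[0-9]+/ (int literals)
Input: 'bar bar - tmp x'
Scanning for matches:
Total matches: 0

0


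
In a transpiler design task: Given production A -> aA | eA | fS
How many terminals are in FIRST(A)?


Production: A -> aA | eA | fS
Examining each alternative for leading terminals:
  A -> aA : first terminal = 'a'
  A -> eA : first terminal = 'e'
  A -> fS : first terminal = 'f'
FIRST(A) = {a, e, f}
Count: 3

3


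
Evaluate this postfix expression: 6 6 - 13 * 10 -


Processing tokens left to right:
Push 6, Push 6
Pop 6 and 6, compute 6 - 6 = 0, push 0
Push 13
Pop 0 and 13, compute 0 * 13 = 0, push 0
Push 10
Pop 0 and 10, compute 0 - 10 = -10, push -10
Stack result: -10

-10


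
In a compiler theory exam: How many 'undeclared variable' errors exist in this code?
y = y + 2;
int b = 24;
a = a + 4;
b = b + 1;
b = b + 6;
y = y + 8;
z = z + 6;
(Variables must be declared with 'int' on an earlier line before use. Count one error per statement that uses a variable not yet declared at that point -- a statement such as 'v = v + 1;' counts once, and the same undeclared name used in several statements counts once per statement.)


Scanning code line by line:
  Line 1: use 'y' -> ERROR (undeclared)
  Line 2: declare 'b' -> declared = ['b']
  Line 3: use 'a' -> ERROR (undeclared)
  Line 4: use 'b' -> OK (declared)
  Line 5: use 'b' -> OK (declared)
  Line 6: use 'y' -> ERROR (undeclared)
  Line 7: use 'z' -> ERROR (undeclared)
Total undeclared variable errors: 4

4


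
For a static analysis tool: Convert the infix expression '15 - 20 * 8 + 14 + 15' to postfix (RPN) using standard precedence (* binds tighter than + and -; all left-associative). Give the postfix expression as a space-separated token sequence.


Applying the shunting-yard algorithm:
  Operand 15 -> output
  Push '-' onto operator stack -> op-stack: [-]
  Operand 20 -> output
  Push '*' onto operator stack -> op-stack: [-, *]
  Operand 8 -> output
  See '+' (prec 1); top '*' (prec 2) >= it -> pop '*' to output
  See '+' (prec 1); top '-' (prec 1) >= it -> pop '-' to output
  Push '+' onto operator stack -> op-stack: [+]
  Operand 14 -> output
  See '+' (prec 1); top '+' (prec 1) >= it -> pop '+' to output
  Push '+' onto operator stack -> op-stack: [+]
  Operand 15 -> output
  End of input: pop '+' to output
Postfix result: 15 20 8 * - 14 + 15 +

15 20 8 * - 14 + 15 +


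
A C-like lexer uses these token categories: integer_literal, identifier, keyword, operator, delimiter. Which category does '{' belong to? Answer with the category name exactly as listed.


Token: '{'
Checking categories:
  identifier: no
  integer_literal: no
  operator: no
  keyword: no
  delimiter: YES
Category: delimiter

delimiter


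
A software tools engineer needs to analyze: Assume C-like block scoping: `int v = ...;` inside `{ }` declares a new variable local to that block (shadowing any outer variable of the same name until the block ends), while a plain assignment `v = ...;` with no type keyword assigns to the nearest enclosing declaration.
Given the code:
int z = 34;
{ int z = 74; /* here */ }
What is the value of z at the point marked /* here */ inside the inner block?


Analyzing scoping rules:
Outer scope: declares z = 34
Inner block: 'int z = 74;' declares a NEW z that shadows the outer one
Inside the block the inner declaration is in scope -> 74
Result: 74

74


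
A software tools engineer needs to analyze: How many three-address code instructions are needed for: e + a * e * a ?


Expression: e + a * e * a
Generating three-address code (respecting * over +/- precedence):
  Instruction 1: t1 = a * e
  Instruction 2: t2 = t1 * a
  Instruction 3: t3 = e + t2
Total instructions: 3

3


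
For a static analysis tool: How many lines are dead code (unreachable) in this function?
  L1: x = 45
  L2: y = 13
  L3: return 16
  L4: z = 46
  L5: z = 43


Analyzing control flow:
  L1: reachable (before return)
  L2: reachable (before return)
  L3: reachable (return statement)
  L4: DEAD (after return at L3)
  L5: DEAD (after return at L3)
Return at L3, total lines = 5
Dead lines: L4 through L5
Count: 2

2


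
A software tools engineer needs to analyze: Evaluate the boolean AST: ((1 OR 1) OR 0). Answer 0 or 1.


Step 1: Evaluate inner node
  1 OR 1 = 1
Step 2: Evaluate root node
  1 OR 0 = 1

1


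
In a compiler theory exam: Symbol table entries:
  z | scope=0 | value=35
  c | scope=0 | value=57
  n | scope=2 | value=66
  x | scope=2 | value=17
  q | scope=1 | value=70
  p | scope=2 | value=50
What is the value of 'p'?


Searching symbol table for 'p':
  z | scope=0 | value=35
  c | scope=0 | value=57
  n | scope=2 | value=66
  x | scope=2 | value=17
  q | scope=1 | value=70
  p | scope=2 | value=50 <- MATCH
Found 'p' at scope 2 with value 50

50


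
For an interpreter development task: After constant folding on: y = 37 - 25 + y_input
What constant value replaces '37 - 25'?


Identifying constant sub-expression:
  Original: y = 37 - 25 + y_input
  37 and 25 are both compile-time constants
  Evaluating: 37 - 25 = 12
  After folding: y = 12 + y_input

12


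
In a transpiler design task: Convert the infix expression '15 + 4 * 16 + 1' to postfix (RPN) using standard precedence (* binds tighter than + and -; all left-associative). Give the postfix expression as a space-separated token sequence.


Applying the shunting-yard algorithm:
  Operand 15 -> output
  Push '+' onto operator stack -> op-stack: [+]
  Operand 4 -> output
  Push '*' onto operator stack -> op-stack: [+, *]
  Operand 16 -> output
  See '+' (prec 1); top '*' (prec 2) >= it -> pop '*' to output
  See '+' (prec 1); top '+' (prec 1) >= it -> pop '+' to output
  Push '+' onto operator stack -> op-stack: [+]
  Operand 1 -> output
  End of input: pop '+' to output
Postfix result: 15 4 16 * + 1 +

15 4 16 * + 1 +


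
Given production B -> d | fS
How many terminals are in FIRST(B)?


Production: B -> d | fS
Examining each alternative for leading terminals:
  B -> d : first terminal = 'd'
  B -> fS : first terminal = 'f'
FIRST(B) = {d, f}
Count: 2

2


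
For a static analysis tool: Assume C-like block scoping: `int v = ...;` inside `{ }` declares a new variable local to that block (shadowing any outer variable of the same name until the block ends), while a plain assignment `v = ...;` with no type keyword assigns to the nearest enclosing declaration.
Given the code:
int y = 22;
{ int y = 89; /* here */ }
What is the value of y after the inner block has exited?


Analyzing scoping rules:
Outer scope: declares y = 22
Inner block: 'int y = 89;' declares a NEW y that shadows the outer one
When the block exits the inner y goes out of scope; the outer y was never modified -> 22
Result: 22

22


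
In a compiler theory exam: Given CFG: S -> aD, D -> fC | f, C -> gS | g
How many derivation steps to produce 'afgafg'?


Grammar: S -> aD, D -> fC | f, C -> gS | g
Deriving 'afgafg':
Step 1: S -> aD => aD
Step 2: D -> fC => afC
Step 3: C -> gS => afgS
Step 4: S -> aD => afgaD
Step 5: D -> fC => afgafC
Step 6: C -> g => afgafg
Total derivation steps: 6

6


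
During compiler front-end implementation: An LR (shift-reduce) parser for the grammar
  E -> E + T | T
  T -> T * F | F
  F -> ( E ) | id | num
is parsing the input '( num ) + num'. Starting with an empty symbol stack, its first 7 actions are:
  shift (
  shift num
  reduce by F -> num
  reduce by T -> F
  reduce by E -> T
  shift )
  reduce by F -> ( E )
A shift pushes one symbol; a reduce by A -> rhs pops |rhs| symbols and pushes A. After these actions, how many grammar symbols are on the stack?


Tracking the symbol stack through each action:
  Action 1: shift '(' : push -> stack = [(] (size 1)
  Action 2: shift 'num' : push -> stack = [(, num] (size 2)
  Action 3: reduce by F -> num : pop 1, push F -> stack = [(, F] (size 2)
  Action 4: reduce by T -> F : pop 1, push T -> stack = [(, T] (size 2)
  Action 5: reduce by E -> T : pop 1, push E -> stack = [(, E] (size 2)
  Action 6: shift ')' : push -> stack = [(, E, )] (size 3)
  Action 7: reduce by F -> ( E ) : pop 3, push F -> stack = [F] (size 1)
Final stack size: 1

1


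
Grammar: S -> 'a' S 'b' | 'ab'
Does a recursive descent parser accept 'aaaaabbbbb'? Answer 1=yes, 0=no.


Grammar accepts strings of the form a^n b^n (n >= 1)
Word: 'aaaaabbbbb'
Counting: 5 a's and 5 b's
Check: 5 == 5? Yes
Derivation (S -> aSb applied 4 time(s), then S -> ab): S => aSb => aaSbb => aaaSbbb => aaaaSbbbb => aaaaabbbbb
Accepted

1


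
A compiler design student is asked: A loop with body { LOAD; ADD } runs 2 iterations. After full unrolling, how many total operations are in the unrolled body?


Loop body operations: LOAD, ADD (2 ops per iteration)
Unrolling 2 iterations:
  Iteration 1: LOAD, ADD (2 ops)
  Iteration 2: LOAD, ADD (2 ops)
Total: 2 iterations * 2 ops/iter = 4 operations

4


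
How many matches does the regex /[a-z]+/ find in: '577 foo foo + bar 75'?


Pattern: /[a-z]+/ (identifiers)
Input: '577 foo foo + bar 75'
Scanning for matches:
  Match 1: 'foo'
  Match 2: 'foo'
  Match 3: 'bar'
Total matches: 3

3


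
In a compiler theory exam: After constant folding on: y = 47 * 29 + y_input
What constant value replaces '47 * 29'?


Identifying constant sub-expression:
  Original: y = 47 * 29 + y_input
  47 and 29 are both compile-time constants
  Evaluating: 47 * 29 = 1363
  After folding: y = 1363 + y_input

1363


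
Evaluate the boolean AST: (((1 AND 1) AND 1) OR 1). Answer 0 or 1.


Step 1: Evaluate inner node
  1 AND 1 = 1
Step 2: Evaluate next node
  1 AND 1 = 1
Step 3: Evaluate root node
  1 OR 1 = 1

1


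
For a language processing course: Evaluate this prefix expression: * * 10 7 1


Parsing prefix expression: * * 10 7 1
Step 1: Innermost operation '* 10 7'
  10 * 7 = 70
Step 2: Outer operation '* [70] 1'
  70 * 1 = 70

70


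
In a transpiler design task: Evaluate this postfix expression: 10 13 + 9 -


Processing tokens left to right:
Push 10, Push 13
Pop 10 and 13, compute 10 + 13 = 23, push 23
Push 9
Pop 23 and 9, compute 23 - 9 = 14, push 14
Stack result: 14

14


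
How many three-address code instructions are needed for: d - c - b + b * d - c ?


Expression: d - c - b + b * d - c
Generating three-address code (respecting * over +/- precedence):
  Instruction 1: t1 = b * d
  Instruction 2: t2 = d - c
  Instruction 3: t3 = t2 - b
  Instruction 4: t4 = t3 + t1
  Instruction 5: t5 = t4 - c
Total instructions: 5

5


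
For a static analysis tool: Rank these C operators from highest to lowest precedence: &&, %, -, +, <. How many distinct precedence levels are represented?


Looking up precedence for each operator:
  && -> precedence 2
  % -> precedence 6
  - -> precedence 5
  + -> precedence 5
  < -> precedence 4
Sorted highest to lowest: %, -, +, <, &&
Distinct precedence values: [6, 5, 4, 2]
Number of distinct levels: 4

4


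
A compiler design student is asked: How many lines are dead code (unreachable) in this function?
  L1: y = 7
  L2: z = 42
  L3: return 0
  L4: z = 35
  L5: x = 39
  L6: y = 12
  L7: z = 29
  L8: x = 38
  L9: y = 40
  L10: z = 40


Analyzing control flow:
  L1: reachable (before return)
  L2: reachable (before return)
  L3: reachable (return statement)
  L4: DEAD (after return at L3)
  L5: DEAD (after return at L3)
  L6: DEAD (after return at L3)
  L7: DEAD (after return at L3)
  L8: DEAD (after return at L3)
  L9: DEAD (after return at L3)
  L10: DEAD (after return at L3)
Return at L3, total lines = 10
Dead lines: L4 through L10
Count: 7

7


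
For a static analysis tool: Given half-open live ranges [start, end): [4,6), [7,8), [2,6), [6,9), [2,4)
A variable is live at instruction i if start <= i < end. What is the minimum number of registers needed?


Live ranges:
  Var0: [4, 6)
  Var1: [7, 8)
  Var2: [2, 6)
  Var3: [6, 9)
  Var4: [2, 4)
Sweep-line events (position, delta, active):
  pos=2 start -> active=1
  pos=2 start -> active=2
  pos=4 end -> active=1
  pos=4 start -> active=2
  pos=6 end -> active=1
  pos=6 end -> active=0
  pos=6 start -> active=1
  pos=7 start -> active=2
  pos=8 end -> active=1
  pos=9 end -> active=0
Maximum simultaneous active: 2
Minimum registers needed: 2

2


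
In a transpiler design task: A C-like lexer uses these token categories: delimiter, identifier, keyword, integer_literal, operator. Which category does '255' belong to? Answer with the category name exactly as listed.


Token: '255'
Checking categories:
  identifier: no
  integer_literal: YES
  operator: no
  keyword: no
  delimiter: no
Category: integer_literal

integer_literal


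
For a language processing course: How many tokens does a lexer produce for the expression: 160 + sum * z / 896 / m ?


Scanning '160 + sum * z / 896 / m'
Token 1: '160' -> integer_literal
Token 2: '+' -> operator
Token 3: 'sum' -> identifier
Token 4: '*' -> operator
Token 5: 'z' -> identifier
Token 6: '/' -> operator
Token 7: '896' -> integer_literal
Token 8: '/' -> operator
Token 9: 'm' -> identifier
Total tokens: 9

9


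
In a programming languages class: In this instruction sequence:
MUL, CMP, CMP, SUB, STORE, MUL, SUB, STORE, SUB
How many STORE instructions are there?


Scanning instruction sequence for STORE:
  Position 1: MUL
  Position 2: CMP
  Position 3: CMP
  Position 4: SUB
  Position 5: STORE <- MATCH
  Position 6: MUL
  Position 7: SUB
  Position 8: STORE <- MATCH
  Position 9: SUB
Matches at positions: [5, 8]
Total STORE count: 2

2


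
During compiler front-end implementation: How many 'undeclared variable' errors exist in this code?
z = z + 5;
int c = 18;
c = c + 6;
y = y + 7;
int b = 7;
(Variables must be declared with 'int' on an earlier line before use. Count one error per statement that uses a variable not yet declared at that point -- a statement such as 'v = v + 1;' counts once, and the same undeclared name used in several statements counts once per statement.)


Scanning code line by line:
  Line 1: use 'z' -> ERROR (undeclared)
  Line 2: declare 'c' -> declared = ['c']
  Line 3: use 'c' -> OK (declared)
  Line 4: use 'y' -> ERROR (undeclared)
  Line 5: declare 'b' -> declared = ['b', 'c']
Total undeclared variable errors: 2

2


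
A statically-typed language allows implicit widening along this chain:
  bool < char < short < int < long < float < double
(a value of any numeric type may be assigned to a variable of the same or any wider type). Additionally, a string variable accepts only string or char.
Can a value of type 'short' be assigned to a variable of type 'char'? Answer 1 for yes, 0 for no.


Target variable type: char
Source value type: short
Numeric ranks: short=2, char=1
Widening allowed iff rank(source) <= rank(target): 2 <= 1? No
Result: 0

0


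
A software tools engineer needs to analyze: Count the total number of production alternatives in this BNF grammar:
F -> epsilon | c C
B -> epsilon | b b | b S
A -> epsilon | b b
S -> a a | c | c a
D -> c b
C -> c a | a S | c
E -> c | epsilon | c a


Counting alternatives per rule:
  F: 2 alternative(s)
  B: 3 alternative(s)
  A: 2 alternative(s)
  S: 3 alternative(s)
  D: 1 alternative(s)
  C: 3 alternative(s)
  E: 3 alternative(s)
Sum: 2 + 3 + 2 + 3 + 1 + 3 + 3 = 17

17


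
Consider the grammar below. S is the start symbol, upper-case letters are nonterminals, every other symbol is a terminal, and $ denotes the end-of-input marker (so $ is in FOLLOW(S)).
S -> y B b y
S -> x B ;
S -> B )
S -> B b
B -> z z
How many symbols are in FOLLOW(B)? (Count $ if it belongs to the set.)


S is the start symbol and does not occur in any rule body, so FOLLOW(S) = {$}.
Examining every occurrence of B in a rule body:
  S -> y B b y : B is followed by terminal 'b' -> add 'b'
  S -> x B ; : B is followed by terminal ';' -> add ';'
  S -> B ) : B is followed by terminal ')' -> add ')'
  S -> B b : B is followed by terminal 'b' -> add 'b' (already in the set)
  B -> z z : B does not occur in the body -> contributes nothing
FOLLOW(B) = {), ;, b}
Count: 3

3


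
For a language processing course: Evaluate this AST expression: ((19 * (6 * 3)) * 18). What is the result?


Expression: ((19 * (6 * 3)) * 18)
Evaluating step by step:
  6 * 3 = 18
  19 * 18 = 342
  342 * 18 = 6156
Result: 6156

6156


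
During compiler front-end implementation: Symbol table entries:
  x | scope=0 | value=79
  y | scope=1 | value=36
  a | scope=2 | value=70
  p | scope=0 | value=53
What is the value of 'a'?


Searching symbol table for 'a':
  x | scope=0 | value=79
  y | scope=1 | value=36
  a | scope=2 | value=70 <- MATCH
  p | scope=0 | value=53
Found 'a' at scope 2 with value 70

70


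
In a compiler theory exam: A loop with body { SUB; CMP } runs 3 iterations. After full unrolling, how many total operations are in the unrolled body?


Loop body operations: SUB, CMP (2 ops per iteration)
Unrolling 3 iterations:
  Iteration 1: SUB, CMP (2 ops)
  Iteration 2: SUB, CMP (2 ops)
  Iteration 3: SUB, CMP (2 ops)
Total: 3 iterations * 2 ops/iter = 6 operations

6


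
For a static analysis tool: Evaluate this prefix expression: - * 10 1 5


Parsing prefix expression: - * 10 1 5
Step 1: Innermost operation '* 10 1'
  10 * 1 = 10
Step 2: Outer operation '- [10] 5'
  10 - 5 = 5

5


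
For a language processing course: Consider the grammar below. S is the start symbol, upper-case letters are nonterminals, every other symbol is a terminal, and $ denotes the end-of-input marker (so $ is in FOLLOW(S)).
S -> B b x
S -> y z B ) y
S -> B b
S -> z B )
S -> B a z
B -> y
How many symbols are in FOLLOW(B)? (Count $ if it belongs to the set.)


S is the start symbol and does not occur in any rule body, so FOLLOW(S) = {$}.
Examining every occurrence of B in a rule body:
  S -> B b x : B is followed by terminal 'b' -> add 'b'
  S -> y z B ) y : B is followed by terminal ')' -> add ')'
  S -> B b : B is followed by terminal 'b' -> add 'b' (already in the set)
  S -> z B ) : B is followed by terminal ')' -> add ')' (already in the set)
  S -> B a z : B is followed by terminal 'a' -> add 'a'
  B -> y : B does not occur in the body -> contributes nothing
FOLLOW(B) = {), a, b}
Count: 3

3


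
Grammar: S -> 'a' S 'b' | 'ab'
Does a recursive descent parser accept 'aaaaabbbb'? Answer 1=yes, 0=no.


Grammar accepts strings of the form a^n b^n (n >= 1)
Word: 'aaaaabbbb'
Counting: 5 a's and 4 b's
Check: 5 == 4? No
Mismatch: a-count != b-count
Rejected

0


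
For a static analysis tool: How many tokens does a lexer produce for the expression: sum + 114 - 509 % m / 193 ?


Scanning 'sum + 114 - 509 % m / 193'
Token 1: 'sum' -> identifier
Token 2: '+' -> operator
Token 3: '114' -> integer_literal
Token 4: '-' -> operator
Token 5: '509' -> integer_literal
Token 6: '%' -> operator
Token 7: 'm' -> identifier
Token 8: '/' -> operator
Token 9: '193' -> integer_literal
Total tokens: 9

9


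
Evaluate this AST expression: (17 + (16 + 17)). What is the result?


Expression: (17 + (16 + 17))
Evaluating step by step:
  16 + 17 = 33
  17 + 33 = 50
Result: 50

50


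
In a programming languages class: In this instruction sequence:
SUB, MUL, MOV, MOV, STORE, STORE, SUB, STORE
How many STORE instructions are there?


Scanning instruction sequence for STORE:
  Position 1: SUB
  Position 2: MUL
  Position 3: MOV
  Position 4: MOV
  Position 5: STORE <- MATCH
  Position 6: STORE <- MATCH
  Position 7: SUB
  Position 8: STORE <- MATCH
Matches at positions: [5, 6, 8]
Total STORE count: 3

3


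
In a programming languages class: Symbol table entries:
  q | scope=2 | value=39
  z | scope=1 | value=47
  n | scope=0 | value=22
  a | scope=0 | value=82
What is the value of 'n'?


Searching symbol table for 'n':
  q | scope=2 | value=39
  z | scope=1 | value=47
  n | scope=0 | value=22 <- MATCH
  a | scope=0 | value=82
Found 'n' at scope 0 with value 22

22


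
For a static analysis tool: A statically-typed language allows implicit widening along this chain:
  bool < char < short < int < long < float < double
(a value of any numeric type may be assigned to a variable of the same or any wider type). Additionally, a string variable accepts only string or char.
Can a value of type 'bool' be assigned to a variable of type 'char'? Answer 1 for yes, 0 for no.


Target variable type: char
Source value type: bool
Numeric ranks: bool=0, char=1
Widening allowed iff rank(source) <= rank(target): 0 <= 1? Yes
Result: 1

1


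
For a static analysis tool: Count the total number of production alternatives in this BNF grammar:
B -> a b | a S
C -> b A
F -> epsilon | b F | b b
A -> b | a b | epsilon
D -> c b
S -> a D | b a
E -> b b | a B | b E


Counting alternatives per rule:
  B: 2 alternative(s)
  C: 1 alternative(s)
  F: 3 alternative(s)
  A: 3 alternative(s)
  D: 1 alternative(s)
  S: 2 alternative(s)
  E: 3 alternative(s)
Sum: 2 + 1 + 3 + 3 + 1 + 2 + 3 = 15

15


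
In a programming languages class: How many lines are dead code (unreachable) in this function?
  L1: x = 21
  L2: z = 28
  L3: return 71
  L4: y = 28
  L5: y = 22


Analyzing control flow:
  L1: reachable (before return)
  L2: reachable (before return)
  L3: reachable (return statement)
  L4: DEAD (after return at L3)
  L5: DEAD (after return at L3)
Return at L3, total lines = 5
Dead lines: L4 through L5
Count: 2

2


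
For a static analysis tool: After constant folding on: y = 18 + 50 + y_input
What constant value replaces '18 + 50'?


Identifying constant sub-expression:
  Original: y = 18 + 50 + y_input
  18 and 50 are both compile-time constants
  Evaluating: 18 + 50 = 68
  After folding: y = 68 + y_input

68


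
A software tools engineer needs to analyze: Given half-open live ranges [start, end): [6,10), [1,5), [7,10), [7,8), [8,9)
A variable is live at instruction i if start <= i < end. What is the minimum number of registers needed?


Live ranges:
  Var0: [6, 10)
  Var1: [1, 5)
  Var2: [7, 10)
  Var3: [7, 8)
  Var4: [8, 9)
Sweep-line events (position, delta, active):
  pos=1 start -> active=1
  pos=5 end -> active=0
  pos=6 start -> active=1
  pos=7 start -> active=2
  pos=7 start -> active=3
  pos=8 end -> active=2
  pos=8 start -> active=3
  pos=9 end -> active=2
  pos=10 end -> active=1
  pos=10 end -> active=0
Maximum simultaneous active: 3
Minimum registers needed: 3

3


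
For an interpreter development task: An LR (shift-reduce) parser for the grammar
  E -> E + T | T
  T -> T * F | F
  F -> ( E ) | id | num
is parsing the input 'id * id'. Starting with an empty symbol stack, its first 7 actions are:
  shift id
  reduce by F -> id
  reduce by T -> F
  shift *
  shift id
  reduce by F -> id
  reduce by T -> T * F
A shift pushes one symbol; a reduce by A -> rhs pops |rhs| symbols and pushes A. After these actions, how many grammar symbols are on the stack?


Tracking the symbol stack through each action:
  Action 1: shift 'id' : push -> stack = [id] (size 1)
  Action 2: reduce by F -> id : pop 1, push F -> stack = [F] (size 1)
  Action 3: reduce by T -> F : pop 1, push T -> stack = [T] (size 1)
  Action 4: shift '*' : push -> stack = [T, *] (size 2)
  Action 5: shift 'id' : push -> stack = [T, *, id] (size 3)
  Action 6: reduce by F -> id : pop 1, push F -> stack = [T, *, F] (size 3)
  Action 7: reduce by T -> T * F : pop 3, push T -> stack = [T] (size 1)
Final stack size: 1

1


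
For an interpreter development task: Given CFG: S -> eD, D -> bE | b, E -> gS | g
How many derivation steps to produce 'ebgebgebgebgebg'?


Grammar: S -> eD, D -> bE | b, E -> gS | g
Deriving 'ebgebgebgebgebg':
Step 1: S -> eD => eD
Step 2: D -> bE => ebE
Step 3: E -> gS => ebgS
Step 4: S -> eD => ebgeD
Step 5: D -> bE => ebgebE
Step 6: E -> gS => ebgebgS
Step 7: S -> eD => ebgebgeD
Step 8: D -> bE => ebgebgebE
Step 9: E -> gS => ebgebgebgS
Step 10: S -> eD => ebgebgebgeD
Step 11: D -> bE => ebgebgebgebE
Step 12: E -> gS => ebgebgebgebgS
Step 13: S -> eD => ebgebgebgebgeD
Step 14: D -> bE => ebgebgebgebgebE
Step 15: E -> g => ebgebgebgebgebg
Total derivation steps: 15

15


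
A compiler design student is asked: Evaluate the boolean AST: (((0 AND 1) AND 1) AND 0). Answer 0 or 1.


Step 1: Evaluate inner node
  0 AND 1 = 0
Step 2: Evaluate next node
  0 AND 1 = 0
Step 3: Evaluate root node
  0 AND 0 = 0

0


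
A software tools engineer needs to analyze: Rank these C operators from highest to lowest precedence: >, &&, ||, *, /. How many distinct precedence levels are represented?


Looking up precedence for each operator:
  > -> precedence 4
  && -> precedence 2
  || -> precedence 1
  * -> precedence 6
  / -> precedence 6
Sorted highest to lowest: *, /, >, &&, ||
Distinct precedence values: [6, 4, 2, 1]
Number of distinct levels: 4

4


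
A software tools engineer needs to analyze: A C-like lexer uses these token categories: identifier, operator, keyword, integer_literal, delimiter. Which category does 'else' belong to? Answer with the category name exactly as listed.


Token: 'else'
Checking categories:
  identifier: no
  integer_literal: no
  operator: no
  keyword: YES
  delimiter: no
Category: keyword

keyword


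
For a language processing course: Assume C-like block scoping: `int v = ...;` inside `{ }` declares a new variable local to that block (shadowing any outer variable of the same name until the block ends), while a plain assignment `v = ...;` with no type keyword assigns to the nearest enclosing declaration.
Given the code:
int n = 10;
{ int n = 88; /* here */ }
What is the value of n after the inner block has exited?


Analyzing scoping rules:
Outer scope: declares n = 10
Inner block: 'int n = 88;' declares a NEW n that shadows the outer one
When the block exits the inner n goes out of scope; the outer n was never modified -> 10
Result: 10

10


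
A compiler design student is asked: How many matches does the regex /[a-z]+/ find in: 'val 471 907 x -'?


Pattern: /[a-z]+/ (identifiers)
Input: 'val 471 907 x -'
Scanning for matches:
  Match 1: 'val'
  Match 2: 'x'
Total matches: 2

2


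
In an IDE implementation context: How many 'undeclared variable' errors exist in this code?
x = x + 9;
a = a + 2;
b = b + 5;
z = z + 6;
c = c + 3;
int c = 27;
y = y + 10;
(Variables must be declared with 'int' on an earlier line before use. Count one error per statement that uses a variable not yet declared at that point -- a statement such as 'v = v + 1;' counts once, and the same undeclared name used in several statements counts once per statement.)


Scanning code line by line:
  Line 1: use 'x' -> ERROR (undeclared)
  Line 2: use 'a' -> ERROR (undeclared)
  Line 3: use 'b' -> ERROR (undeclared)
  Line 4: use 'z' -> ERROR (undeclared)
  Line 5: use 'c' -> ERROR (undeclared)
  Line 6: declare 'c' -> declared = ['c']
  Line 7: use 'y' -> ERROR (undeclared)
Total undeclared variable errors: 6

6


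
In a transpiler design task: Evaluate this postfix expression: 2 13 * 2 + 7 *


Processing tokens left to right:
Push 2, Push 13
Pop 2 and 13, compute 2 * 13 = 26, push 26
Push 2
Pop 26 and 2, compute 26 + 2 = 28, push 28
Push 7
Pop 28 and 7, compute 28 * 7 = 196, push 196
Stack result: 196

196


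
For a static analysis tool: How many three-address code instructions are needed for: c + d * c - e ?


Expression: c + d * c - e
Generating three-address code (respecting * over +/- precedence):
  Instruction 1: t1 = d * c
  Instruction 2: t2 = c + t1
  Instruction 3: t3 = t2 - e
Total instructions: 3

3


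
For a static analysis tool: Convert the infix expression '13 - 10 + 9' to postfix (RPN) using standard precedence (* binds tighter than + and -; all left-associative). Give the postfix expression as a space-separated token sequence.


Applying the shunting-yard algorithm:
  Operand 13 -> output
  Push '-' onto operator stack -> op-stack: [-]
  Operand 10 -> output
  See '+' (prec 1); top '-' (prec 1) >= it -> pop '-' to output
  Push '+' onto operator stack -> op-stack: [+]
  Operand 9 -> output
  End of input: pop '+' to output
Postfix result: 13 10 - 9 +

13 10 - 9 +


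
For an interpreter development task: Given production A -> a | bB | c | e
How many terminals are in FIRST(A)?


Production: A -> a | bB | c | e
Examining each alternative for leading terminals:
  A -> a : first terminal = 'a'
  A -> bB : first terminal = 'b'
  A -> c : first terminal = 'c'
  A -> e : first terminal = 'e'
FIRST(A) = {a, b, c, e}
Count: 4

4


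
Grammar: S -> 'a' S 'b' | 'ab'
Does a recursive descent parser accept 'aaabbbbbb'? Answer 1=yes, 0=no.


Grammar accepts strings of the form a^n b^n (n >= 1)
Word: 'aaabbbbbb'
Counting: 3 a's and 6 b's
Check: 3 == 6? No
Mismatch: a-count != b-count
Rejected

0


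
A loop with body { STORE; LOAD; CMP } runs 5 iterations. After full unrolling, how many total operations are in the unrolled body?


Loop body operations: STORE, LOAD, CMP (3 ops per iteration)
Unrolling 5 iterations:
  Iteration 1: STORE, LOAD, CMP (3 ops)
  Iteration 2: STORE, LOAD, CMP (3 ops)
  Iteration 3: STORE, LOAD, CMP (3 ops)
  Iteration 4: STORE, LOAD, CMP (3 ops)
  Iteration 5: STORE, LOAD, CMP (3 ops)
Total: 5 iterations * 3 ops/iter = 15 operations

15


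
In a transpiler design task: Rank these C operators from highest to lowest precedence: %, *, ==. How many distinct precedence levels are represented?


Looking up precedence for each operator:
  % -> precedence 6
  * -> precedence 6
  == -> precedence 3
Sorted highest to lowest: %, *, ==
Distinct precedence values: [6, 3]
Number of distinct levels: 2

2


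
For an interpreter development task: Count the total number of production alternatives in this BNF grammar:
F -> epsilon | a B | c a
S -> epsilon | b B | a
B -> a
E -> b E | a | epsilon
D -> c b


Counting alternatives per rule:
  F: 3 alternative(s)
  S: 3 alternative(s)
  B: 1 alternative(s)
  E: 3 alternative(s)
  D: 1 alternative(s)
Sum: 3 + 3 + 1 + 3 + 1 = 11

11


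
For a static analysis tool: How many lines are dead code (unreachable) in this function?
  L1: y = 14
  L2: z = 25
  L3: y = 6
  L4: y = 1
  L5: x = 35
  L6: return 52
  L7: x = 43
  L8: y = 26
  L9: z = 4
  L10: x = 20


Analyzing control flow:
  L1: reachable (before return)
  L2: reachable (before return)
  L3: reachable (before return)
  L4: reachable (before return)
  L5: reachable (before return)
  L6: reachable (return statement)
  L7: DEAD (after return at L6)
  L8: DEAD (after return at L6)
  L9: DEAD (after return at L6)
  L10: DEAD (after return at L6)
Return at L6, total lines = 10
Dead lines: L7 through L10
Count: 4

4


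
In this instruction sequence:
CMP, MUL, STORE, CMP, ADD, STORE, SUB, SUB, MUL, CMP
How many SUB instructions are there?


Scanning instruction sequence for SUB:
  Position 1: CMP
  Position 2: MUL
  Position 3: STORE
  Position 4: CMP
  Position 5: ADD
  Position 6: STORE
  Position 7: SUB <- MATCH
  Position 8: SUB <- MATCH
  Position 9: MUL
  Position 10: CMP
Matches at positions: [7, 8]
Total SUB count: 2

2


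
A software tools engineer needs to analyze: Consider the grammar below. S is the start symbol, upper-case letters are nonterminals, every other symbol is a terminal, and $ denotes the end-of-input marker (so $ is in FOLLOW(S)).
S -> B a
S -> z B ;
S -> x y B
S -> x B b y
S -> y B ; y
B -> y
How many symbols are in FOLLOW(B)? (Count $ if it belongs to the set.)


S is the start symbol and does not occur in any rule body, so FOLLOW(S) = {$}.
Examining every occurrence of B in a rule body:
  S -> B a : B is followed by terminal 'a' -> add 'a'
  S -> z B ; : B is followed by terminal ';' -> add ';'
  S -> x y B : B is at the right end -> add FOLLOW(S) = {$}
  S -> x B b y : B is followed by terminal 'b' -> add 'b'
  S -> y B ; y : B is followed by terminal ';' -> add ';' (already in the set)
  B -> y : B does not occur in the body -> contributes nothing
FOLLOW(B) = {;, a, b, $}
Count: 4

4


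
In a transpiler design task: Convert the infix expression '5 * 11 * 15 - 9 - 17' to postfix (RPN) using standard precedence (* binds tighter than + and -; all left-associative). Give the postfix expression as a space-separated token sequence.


Applying the shunting-yard algorithm:
  Operand 5 -> output
  Push '*' onto operator stack -> op-stack: [*]
  Operand 11 -> output
  See '*' (prec 2); top '*' (prec 2) >= it -> pop '*' to output
  Push '*' onto operator stack -> op-stack: [*]
  Operand 15 -> output
  See '-' (prec 1); top '*' (prec 2) >= it -> pop '*' to output
  Push '-' onto operator stack -> op-stack: [-]
  Operand 9 -> output
  See '-' (prec 1); top '-' (prec 1) >= it -> pop '-' to output
  Push '-' onto operator stack -> op-stack: [-]
  Operand 17 -> output
  End of input: pop '-' to output
Postfix result: 5 11 * 15 * 9 - 17 -

5 11 * 15 * 9 - 17 -


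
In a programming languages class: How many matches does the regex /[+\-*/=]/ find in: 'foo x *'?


Pattern: /[+\-*/=]/ (operators)
Input: 'foo x *'
Scanning for matches:
  Match 1: '*'
Total matches: 1

1


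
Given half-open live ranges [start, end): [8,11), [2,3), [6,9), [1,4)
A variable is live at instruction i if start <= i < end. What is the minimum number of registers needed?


Live ranges:
  Var0: [8, 11)
  Var1: [2, 3)
  Var2: [6, 9)
  Var3: [1, 4)
Sweep-line events (position, delta, active):
  pos=1 start -> active=1
  pos=2 start -> active=2
  pos=3 end -> active=1
  pos=4 end -> active=0
  pos=6 start -> active=1
  pos=8 start -> active=2
  pos=9 end -> active=1
  pos=11 end -> active=0
Maximum simultaneous active: 2
Minimum registers needed: 2

2


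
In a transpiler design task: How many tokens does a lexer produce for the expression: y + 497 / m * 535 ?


Scanning 'y + 497 / m * 535'
Token 1: 'y' -> identifier
Token 2: '+' -> operator
Token 3: '497' -> integer_literal
Token 4: '/' -> operator
Token 5: 'm' -> identifier
Token 6: '*' -> operator
Token 7: '535' -> integer_literal
Total tokens: 7

7
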